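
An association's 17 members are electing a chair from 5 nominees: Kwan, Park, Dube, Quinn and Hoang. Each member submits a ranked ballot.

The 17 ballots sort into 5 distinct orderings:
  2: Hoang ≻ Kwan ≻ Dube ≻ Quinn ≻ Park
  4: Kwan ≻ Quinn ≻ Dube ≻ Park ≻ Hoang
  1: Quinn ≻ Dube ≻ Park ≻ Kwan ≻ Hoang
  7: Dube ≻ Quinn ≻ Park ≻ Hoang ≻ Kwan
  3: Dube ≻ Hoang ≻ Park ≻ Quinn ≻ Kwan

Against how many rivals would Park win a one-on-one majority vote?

2

Park against each rival (17 voters):
Park vs Kwan: Park is ranked higher on 1+7+3 = 11 ballots, Kwan on 6. Park wins 11–6.
Park vs Dube: Dube wins 17–0.
Park vs Quinn: Park preferred on 3 ballots; Quinn wins 14–3.
Park vs Hoang: Park, 12–5.
Park beats Kwan, Hoang; loses to Dube, Quinn — 2 pairwise wins.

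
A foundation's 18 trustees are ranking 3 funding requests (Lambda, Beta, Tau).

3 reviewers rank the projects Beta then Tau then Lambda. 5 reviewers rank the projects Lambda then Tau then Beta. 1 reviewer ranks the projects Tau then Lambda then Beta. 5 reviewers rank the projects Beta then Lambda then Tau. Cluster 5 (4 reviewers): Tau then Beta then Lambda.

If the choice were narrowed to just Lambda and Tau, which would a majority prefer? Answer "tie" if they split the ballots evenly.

Lambda

Ballots ranking Lambda above Tau: 5 + 5 = 10.
Ballots ranking Tau above Lambda: 18 − 10 = 8.
Lambda wins the head-to-head 10–8.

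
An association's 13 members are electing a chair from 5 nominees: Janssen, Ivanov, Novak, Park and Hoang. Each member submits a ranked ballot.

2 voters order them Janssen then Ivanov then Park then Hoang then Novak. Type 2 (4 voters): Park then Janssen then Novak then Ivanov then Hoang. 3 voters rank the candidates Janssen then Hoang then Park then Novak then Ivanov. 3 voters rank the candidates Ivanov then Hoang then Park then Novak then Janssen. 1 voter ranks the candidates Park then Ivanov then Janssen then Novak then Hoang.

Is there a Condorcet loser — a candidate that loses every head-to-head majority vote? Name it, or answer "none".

none

Head-to-head results (13 voters):
Janssen vs Ivanov: Janssen is ranked higher on 2+4+3 = 9 ballots, Ivanov on 4. Janssen wins 9–4.
Janssen vs Novak: Janssen wins 10–3.
Janssen vs Park: Park, 8–5.
Janssen vs Hoang: Janssen wins 10–3.
Ivanov vs Novak: Ivanov is ranked higher on 2+3+1 = 6 ballots, Novak on 7. Novak wins 7–6.
Ivanov vs Park: Ivanov preferred on 2+3 = 5 ballots; Park wins 8–5.
Ivanov vs Hoang: Ivanov preferred on 2+4+3+1 = 10 ballots; Ivanov wins 10–3.
Novak–Park: Park 13–0.
Novak vs Hoang: 5 to 8, Hoang.
Park vs Hoang: Park preferred on 2+4+1 = 7 ballots; Park wins 7–6.
Each candidate has at least one pairwise win (Janssen beats Ivanov; Ivanov beats Hoang; Novak beats Ivanov; Park beats Janssen; Hoang beats Novak) — no Condorcet loser.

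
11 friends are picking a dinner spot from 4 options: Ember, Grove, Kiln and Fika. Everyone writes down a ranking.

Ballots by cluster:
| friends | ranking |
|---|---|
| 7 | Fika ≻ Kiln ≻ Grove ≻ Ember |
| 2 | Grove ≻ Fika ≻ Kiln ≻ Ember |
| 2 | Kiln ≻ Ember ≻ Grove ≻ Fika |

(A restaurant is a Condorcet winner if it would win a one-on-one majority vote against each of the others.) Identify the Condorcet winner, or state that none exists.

Fika

Head-to-head results (11 friends):
Ember vs Grove: Grove wins 9–2.
Ember–Kiln: Kiln 11–0.
Ember vs Fika: Fika, 9–2.
Grove vs Kiln: Kiln wins 9–2.
Grove vs Fika: Fika, 7–4.
Kiln vs Fika: Fika wins 9–2.
Fika beats each of Ember, Grove, Kiln — Fika is the Condorcet winner.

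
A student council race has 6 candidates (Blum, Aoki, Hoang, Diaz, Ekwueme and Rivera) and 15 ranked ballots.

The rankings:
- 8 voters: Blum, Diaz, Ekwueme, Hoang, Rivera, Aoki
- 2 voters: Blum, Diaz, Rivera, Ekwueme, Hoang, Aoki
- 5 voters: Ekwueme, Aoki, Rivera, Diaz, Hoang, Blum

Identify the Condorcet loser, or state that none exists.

Head-to-head results (15 voters):
Blum vs Aoki: 8+2 = 10 for Blum, 5 for Aoki — Blum by 10–5.
Blum vs Hoang: Blum is ranked higher on 8+2 = 10 ballots, Hoang on 5. Blum wins 10–5.
Blum–Diaz: Blum 10–5.
Blum vs Ekwueme: Blum, 10–5.
Blum vs Rivera: Blum, 10–5.
Aoki vs Hoang: Aoki preferred on 5 ballots; Hoang wins 10–5.
Aoki vs Diaz: Diaz wins 10–5.
Aoki vs Ekwueme: Ekwueme wins 15–0.
Aoki–Rivera: Rivera 10–5.
Hoang vs Diaz: Hoang is ranked higher on 0 ballots, Diaz on 15. Diaz wins 15–0.
Hoang vs Ekwueme: 0 for Hoang, 15 for Ekwueme — Ekwueme by 15–0.
Hoang vs Rivera: Hoang wins 8–7.
Diaz vs Ekwueme: Diaz is ranked higher on 8+2 = 10 ballots, Ekwueme on 5. Diaz wins 10–5.
Diaz vs Rivera: Diaz, 10–5.
Ekwueme vs Rivera: Ekwueme is ranked higher on 8+5 = 13 ballots, Rivera on 2. Ekwueme wins 13–2.
Aoki is beaten in every head-to-head and is the Condorcet loser.

Aoki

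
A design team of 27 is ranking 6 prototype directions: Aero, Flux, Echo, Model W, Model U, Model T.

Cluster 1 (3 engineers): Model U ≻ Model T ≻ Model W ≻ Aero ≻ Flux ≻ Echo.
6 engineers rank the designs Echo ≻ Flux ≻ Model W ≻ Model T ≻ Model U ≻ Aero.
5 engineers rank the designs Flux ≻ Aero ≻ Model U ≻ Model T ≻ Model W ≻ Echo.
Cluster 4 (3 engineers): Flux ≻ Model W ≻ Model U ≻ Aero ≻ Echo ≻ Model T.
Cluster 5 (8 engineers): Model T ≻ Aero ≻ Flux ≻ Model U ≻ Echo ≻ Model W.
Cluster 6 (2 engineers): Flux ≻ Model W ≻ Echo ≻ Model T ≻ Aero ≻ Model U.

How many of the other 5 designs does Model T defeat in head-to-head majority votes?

Model T against each rival (27 engineers):
Model T vs Aero: Model T wins 19–8.
Model T–Flux: Flux 16–11.
Model T vs Echo: 16 to 11, Model T.
Model T vs Model W: 3+5+8 = 16 for Model T, 11 for Model W — Model T by 16–11.
Model T–Model U: Model T 16–11.
Model T beats Aero, Echo, Model W, Model U; loses to Flux — 4 pairwise wins.

4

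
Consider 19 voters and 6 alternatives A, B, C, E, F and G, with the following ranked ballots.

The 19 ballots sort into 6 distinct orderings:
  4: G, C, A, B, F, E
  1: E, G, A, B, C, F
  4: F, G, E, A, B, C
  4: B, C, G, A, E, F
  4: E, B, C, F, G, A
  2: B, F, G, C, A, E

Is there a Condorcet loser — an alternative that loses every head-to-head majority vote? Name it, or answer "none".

Pairwise majorities:
A vs B: A is ranked higher on 4+1+4 = 9 ballots, B on 10. B wins 10–9.
A–C: C 14–5.
A vs E: A preferred on 4+4+2 = 10 ballots; A wins 10–9.
A–F: F 10–9.
A–G: G 19–0.
B vs C: B, 15–4.
B–E: B 10–9.
B vs F: 4+1+4+4+2 = 15 for B, 4 for F — B by 15–4.
B vs G: B wins 10–9.
C vs E: C preferred on 4+4+2 = 10 ballots; C wins 10–9.
C–F: C 13–6.
C vs G: 8 to 11, G.
E vs F: 9 to 10, F.
E vs G: G wins 14–5.
F vs G: F preferred on 4+4+2 = 10 ballots; F wins 10–9.
Only E has no wins; E is the Condorcet loser.

E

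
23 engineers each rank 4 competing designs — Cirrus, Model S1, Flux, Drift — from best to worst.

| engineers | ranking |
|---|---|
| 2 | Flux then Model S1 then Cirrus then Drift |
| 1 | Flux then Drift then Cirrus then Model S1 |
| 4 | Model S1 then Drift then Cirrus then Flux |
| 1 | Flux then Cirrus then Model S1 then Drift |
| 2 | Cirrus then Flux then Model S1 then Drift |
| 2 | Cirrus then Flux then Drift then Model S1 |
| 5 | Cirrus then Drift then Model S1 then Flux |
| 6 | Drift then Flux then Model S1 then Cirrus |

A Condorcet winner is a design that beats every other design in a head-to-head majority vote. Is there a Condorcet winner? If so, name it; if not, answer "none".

Pairwise majorities:
Cirrus vs Model S1: Cirrus is ranked higher on 1+1+2+2+5 = 11 ballots, Model S1 on 12. Model S1 wins 12–11.
Cirrus vs Flux: Cirrus is ranked higher on 4+2+2+5 = 13 ballots, Flux on 10. Cirrus wins 13–10.
Cirrus vs Drift: Cirrus preferred on 2+1+2+2+5 = 12 ballots; Cirrus wins 12–11.
Model S1 vs Flux: 4+5 = 9 for Model S1, 14 for Flux — Flux by 14–9.
Model S1 vs Drift: 9 to 14, Drift.
Flux vs Drift: 2+1+1+2+2 = 8 for Flux, 15 for Drift — Drift by 15–8.
Every design loses at least once (Cirrus loses to Model S1; Model S1 loses to Flux; Flux loses to Cirrus; Drift loses to Cirrus). The majority relation contains the cycle Cirrus → Flux → Model S1 → Cirrus, so there is no Condorcet winner.

none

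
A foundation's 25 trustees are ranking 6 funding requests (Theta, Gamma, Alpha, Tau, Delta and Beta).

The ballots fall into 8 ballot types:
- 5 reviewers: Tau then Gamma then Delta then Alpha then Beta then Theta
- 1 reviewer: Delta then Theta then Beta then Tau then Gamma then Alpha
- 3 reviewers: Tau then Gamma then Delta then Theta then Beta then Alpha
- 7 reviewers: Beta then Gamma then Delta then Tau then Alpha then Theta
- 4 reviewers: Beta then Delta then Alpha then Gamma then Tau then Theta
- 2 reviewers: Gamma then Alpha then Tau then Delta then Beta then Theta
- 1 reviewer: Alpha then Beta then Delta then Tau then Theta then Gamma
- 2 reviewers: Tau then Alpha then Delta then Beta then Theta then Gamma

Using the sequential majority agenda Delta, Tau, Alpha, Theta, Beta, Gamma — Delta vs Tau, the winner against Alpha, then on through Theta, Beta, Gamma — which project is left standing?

Round 1: Delta vs Tau — 13–12, Delta advances.
Round 2: Delta vs Alpha — 20–5, Delta advances.
Round 3: Delta vs Theta — 25–0, Delta advances.
Round 4: Delta vs Beta — 13–12, Delta advances.
Round 5: Delta vs Gamma — 8–17, Gamma advances.
Gamma survives the agenda.

Gamma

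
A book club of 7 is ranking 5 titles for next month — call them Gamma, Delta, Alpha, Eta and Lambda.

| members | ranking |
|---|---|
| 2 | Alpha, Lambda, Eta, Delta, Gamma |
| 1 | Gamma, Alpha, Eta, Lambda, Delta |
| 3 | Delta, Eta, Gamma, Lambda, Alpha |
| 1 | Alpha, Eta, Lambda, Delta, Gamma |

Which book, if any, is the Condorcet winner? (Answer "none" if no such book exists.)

Head-to-head results (7 members):
Gamma vs Delta: Gamma preferred on 1 ballot; Delta wins 6–1.
Gamma vs Alpha: 1+3 = 4 for Gamma, 3 for Alpha — Gamma by 4–3.
Gamma vs Eta: 1 to 6, Eta.
Gamma vs Lambda: Gamma wins 4–3.
Delta vs Alpha: Delta is ranked higher on 3 ballots, Alpha on 4. Alpha wins 4–3.
Delta vs Eta: 3 to 4, Eta.
Delta vs Lambda: Lambda, 4–3.
Alpha–Eta: Alpha 4–3.
Alpha vs Lambda: Alpha wins 4–3.
Eta vs Lambda: Eta wins 5–2.
No book is unbeaten: Gamma loses to Delta; Delta loses to Alpha; Alpha loses to Gamma; Eta loses to Alpha; Lambda loses to Gamma. In particular Gamma > Alpha > Delta > Gamma is a majority cycle — no Condorcet winner exists.

none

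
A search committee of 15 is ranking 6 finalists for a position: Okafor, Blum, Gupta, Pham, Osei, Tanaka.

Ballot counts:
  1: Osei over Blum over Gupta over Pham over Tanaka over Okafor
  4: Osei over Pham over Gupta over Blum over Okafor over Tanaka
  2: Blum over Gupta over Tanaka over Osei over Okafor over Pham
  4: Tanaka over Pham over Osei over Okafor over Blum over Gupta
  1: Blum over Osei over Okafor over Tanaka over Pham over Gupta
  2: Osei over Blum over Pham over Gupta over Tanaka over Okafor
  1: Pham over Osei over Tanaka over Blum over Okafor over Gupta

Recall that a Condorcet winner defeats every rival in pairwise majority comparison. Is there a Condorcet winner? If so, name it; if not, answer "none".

Osei

Pairwise majorities:
Okafor vs Blum: Blum, 11–4.
Okafor vs Gupta: Gupta wins 9–6.
Okafor vs Pham: Pham wins 12–3.
Okafor vs Osei: Osei wins 15–0.
Okafor vs Tanaka: Tanaka wins 10–5.
Blum–Gupta: Blum 11–4.
Blum vs Pham: Pham, 9–6.
Blum vs Osei: Osei wins 12–3.
Blum vs Tanaka: Blum wins 10–5.
Gupta vs Pham: Pham, 12–3.
Gupta vs Osei: Osei, 13–2.
Gupta vs Tanaka: Gupta wins 9–6.
Pham vs Osei: Osei, 10–5.
Pham vs Tanaka: Pham wins 8–7.
Osei–Tanaka: Osei 9–6.
Osei beats each of Okafor, Blum, Gupta, Pham, Tanaka — Osei is the Condorcet winner.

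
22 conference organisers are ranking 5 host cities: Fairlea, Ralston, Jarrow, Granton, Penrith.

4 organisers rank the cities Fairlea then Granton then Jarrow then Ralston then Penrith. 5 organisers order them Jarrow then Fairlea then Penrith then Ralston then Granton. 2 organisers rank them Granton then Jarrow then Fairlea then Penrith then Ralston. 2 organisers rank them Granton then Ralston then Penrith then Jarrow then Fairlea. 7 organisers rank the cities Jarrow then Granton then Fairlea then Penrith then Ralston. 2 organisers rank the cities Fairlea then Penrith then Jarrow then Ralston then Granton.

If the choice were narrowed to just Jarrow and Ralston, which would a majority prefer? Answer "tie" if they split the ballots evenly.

Ballots ranking Jarrow above Ralston: 4 + 5 + 2 + 7 + 2 = 20.
Ballots ranking Ralston above Jarrow: 22 − 20 = 2.
Jarrow wins the head-to-head 20–2.

Jarrow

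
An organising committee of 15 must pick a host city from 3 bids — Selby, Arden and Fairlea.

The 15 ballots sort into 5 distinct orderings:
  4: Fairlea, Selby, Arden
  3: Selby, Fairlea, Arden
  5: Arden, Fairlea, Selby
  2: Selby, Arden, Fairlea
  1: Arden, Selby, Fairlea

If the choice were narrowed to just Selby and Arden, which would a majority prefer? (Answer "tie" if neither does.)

Ballots ranking Selby above Arden: 4 + 3 + 2 = 9.
Ballots ranking Arden above Selby: 15 − 9 = 6.
Selby wins the head-to-head 9–6.

Selby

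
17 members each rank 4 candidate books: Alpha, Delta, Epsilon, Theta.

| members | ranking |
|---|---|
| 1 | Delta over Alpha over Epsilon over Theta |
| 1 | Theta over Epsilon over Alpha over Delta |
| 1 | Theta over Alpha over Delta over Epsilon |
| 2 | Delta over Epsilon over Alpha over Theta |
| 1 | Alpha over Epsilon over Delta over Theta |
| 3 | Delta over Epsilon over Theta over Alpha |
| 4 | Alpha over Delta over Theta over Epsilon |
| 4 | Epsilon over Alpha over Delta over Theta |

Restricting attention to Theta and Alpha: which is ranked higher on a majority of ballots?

Alpha

Ballots ranking Theta above Alpha: 1 + 1 + 3 = 5.
Ballots ranking Alpha above Theta: 17 − 5 = 12.
Alpha wins the head-to-head 12–5.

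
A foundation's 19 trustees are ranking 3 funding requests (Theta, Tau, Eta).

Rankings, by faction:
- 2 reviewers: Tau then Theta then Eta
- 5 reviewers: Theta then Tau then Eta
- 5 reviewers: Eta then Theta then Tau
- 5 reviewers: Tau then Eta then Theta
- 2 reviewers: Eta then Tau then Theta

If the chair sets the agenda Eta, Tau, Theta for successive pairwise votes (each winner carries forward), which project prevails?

Theta

Round 1: Eta vs Tau — 7–12, Tau advances.
Round 2: Tau vs Theta — 9–10, Theta advances.
The agenda winner is Theta.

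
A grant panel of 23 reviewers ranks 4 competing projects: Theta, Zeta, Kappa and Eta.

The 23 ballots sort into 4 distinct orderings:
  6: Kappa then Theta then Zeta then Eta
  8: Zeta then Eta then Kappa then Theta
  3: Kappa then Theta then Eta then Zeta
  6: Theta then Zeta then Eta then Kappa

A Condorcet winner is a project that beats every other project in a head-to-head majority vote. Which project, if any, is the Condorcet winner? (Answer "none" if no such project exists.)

none

Head-to-head results (23 reviewers):
Theta–Zeta: Theta 15–8.
Theta vs Kappa: Kappa, 17–6.
Theta–Eta: Theta 15–8.
Zeta vs Kappa: Zeta wins 14–9.
Zeta–Eta: Zeta 20–3.
Kappa vs Eta: Eta wins 14–9.
Each project drops at least one matchup (Theta loses to Kappa; Zeta loses to Theta; Kappa loses to Zeta; Eta loses to Theta); the cycle Theta beats Zeta beats Kappa beats Theta rules out a Condorcet winner.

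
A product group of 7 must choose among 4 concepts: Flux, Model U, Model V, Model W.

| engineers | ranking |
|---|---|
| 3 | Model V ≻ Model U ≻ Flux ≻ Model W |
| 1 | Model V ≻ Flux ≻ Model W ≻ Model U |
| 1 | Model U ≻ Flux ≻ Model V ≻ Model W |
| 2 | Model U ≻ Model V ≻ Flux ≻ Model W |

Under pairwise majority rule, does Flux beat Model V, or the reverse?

Ballots ranking Flux above Model V: 1.
Ballots ranking Model V above Flux: 7 − 1 = 6.
Model V wins the head-to-head 6–1.

Model V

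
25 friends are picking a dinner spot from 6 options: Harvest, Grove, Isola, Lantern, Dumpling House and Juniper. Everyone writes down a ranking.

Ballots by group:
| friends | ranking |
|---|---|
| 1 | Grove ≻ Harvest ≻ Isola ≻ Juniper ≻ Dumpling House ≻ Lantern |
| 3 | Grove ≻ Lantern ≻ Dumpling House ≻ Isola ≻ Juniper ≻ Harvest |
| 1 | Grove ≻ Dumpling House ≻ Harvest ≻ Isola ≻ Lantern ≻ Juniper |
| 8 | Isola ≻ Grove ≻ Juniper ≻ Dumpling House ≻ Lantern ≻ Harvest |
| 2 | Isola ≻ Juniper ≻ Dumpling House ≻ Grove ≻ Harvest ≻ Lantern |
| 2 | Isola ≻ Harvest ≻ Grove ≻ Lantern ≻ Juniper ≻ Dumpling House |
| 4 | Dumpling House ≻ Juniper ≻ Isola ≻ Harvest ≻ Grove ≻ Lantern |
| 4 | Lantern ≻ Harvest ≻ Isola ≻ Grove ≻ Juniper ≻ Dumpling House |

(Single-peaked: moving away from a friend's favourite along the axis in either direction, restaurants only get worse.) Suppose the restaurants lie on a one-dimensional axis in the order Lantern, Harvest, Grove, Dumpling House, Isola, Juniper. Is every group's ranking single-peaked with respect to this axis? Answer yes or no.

Axis positions: Lantern=1, Harvest=2, Grove=3, Dumpling House=4, Isola=5, Juniper=6.
Group 1: ranking walks positions 3-2-5-6-4-1; Isola is ranked above Dumpling House even though Dumpling House lies between Isola and the peak Grove on the axis — preferences dip and rise again. Not single-peaked.
Group 2: ranking walks positions 3-1-4-5-6-2; Lantern is ranked above Harvest even though Harvest lies between Lantern and the peak Grove on the axis — preferences dip and rise again. Not single-peaked.
Group 3 (peak Grove at position 3): ranking walks positions 3-4-2-5-1-6, expanding outward from the peak — single-peaked.
Group 4: ranking walks positions 5-3-6-4-1-2; Grove is ranked above Dumpling House even though Dumpling House lies between Grove and the peak Isola on the axis — preferences dip and rise again. Not single-peaked.
Group 5 (peak Isola at position 5): ranking walks positions 5-6-4-3-2-1, expanding outward from the peak — single-peaked.
Group 6: ranking walks positions 5-2-3-1-6-4; Harvest is ranked above Dumpling House even though Dumpling House lies between Harvest and the peak Isola on the axis — preferences dip and rise again. Not single-peaked.
Group 7: ranking walks positions 4-6-5-2-3-1; Juniper is ranked above Isola even though Isola lies between Juniper and the peak Dumpling House on the axis — preferences dip and rise again. Not single-peaked.
Group 8: ranking walks positions 1-2-5-3-6-4; Isola is ranked above Grove even though Grove lies between Isola and the peak Lantern on the axis — preferences dip and rise again. Not single-peaked.
Group 1 violates single-peakedness, so the profile is not single-peaked on this axis.

no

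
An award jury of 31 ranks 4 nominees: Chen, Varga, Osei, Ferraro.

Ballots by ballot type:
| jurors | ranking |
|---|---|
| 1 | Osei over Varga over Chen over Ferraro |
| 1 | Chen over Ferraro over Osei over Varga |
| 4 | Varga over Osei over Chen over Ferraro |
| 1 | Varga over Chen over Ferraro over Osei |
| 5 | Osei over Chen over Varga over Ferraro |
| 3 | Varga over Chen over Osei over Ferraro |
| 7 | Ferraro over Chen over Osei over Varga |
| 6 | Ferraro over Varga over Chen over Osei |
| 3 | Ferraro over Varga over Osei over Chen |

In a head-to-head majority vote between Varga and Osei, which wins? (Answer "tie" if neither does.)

Ballots ranking Varga above Osei: 4 + 1 + 3 + 6 + 3 = 17.
Ballots ranking Osei above Varga: 31 − 17 = 14.
Varga wins the head-to-head 17–14.

Varga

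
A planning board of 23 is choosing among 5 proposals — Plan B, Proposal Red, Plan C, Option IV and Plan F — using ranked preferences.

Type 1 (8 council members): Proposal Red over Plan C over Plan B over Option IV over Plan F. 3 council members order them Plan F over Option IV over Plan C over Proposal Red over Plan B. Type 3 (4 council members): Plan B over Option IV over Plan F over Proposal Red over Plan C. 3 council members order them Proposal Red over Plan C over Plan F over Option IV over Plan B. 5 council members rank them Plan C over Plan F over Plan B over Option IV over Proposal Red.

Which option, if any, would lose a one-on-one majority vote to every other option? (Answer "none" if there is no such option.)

Head-to-head results (23 council members):
Plan B vs Proposal Red: 4+5 = 9 for Plan B, 14 for Proposal Red — Proposal Red by 14–9.
Plan B vs Plan C: 4 for Plan B, 19 for Plan C — Plan C by 19–4.
Plan B vs Option IV: Plan B preferred on 8+4+5 = 17 ballots; Plan B wins 17–6.
Plan B vs Plan F: Plan B wins 12–11.
Proposal Red vs Plan C: Proposal Red, 15–8.
Proposal Red vs Option IV: Proposal Red is ranked higher on 8+3 = 11 ballots, Option IV on 12. Option IV wins 12–11.
Proposal Red vs Plan F: Plan F, 12–11.
Plan C–Option IV: Plan C 16–7.
Plan C vs Plan F: Plan C is ranked higher on 8+3+5 = 16 ballots, Plan F on 7. Plan C wins 16–7.
Option IV vs Plan F: 8+4 = 12 for Option IV, 11 for Plan F — Option IV by 12–11.
Each option has at least one pairwise win (Plan B beats Option IV; Proposal Red beats Plan B; Plan C beats Plan B; Option IV beats Proposal Red; Plan F beats Proposal Red) — no Condorcet loser.

none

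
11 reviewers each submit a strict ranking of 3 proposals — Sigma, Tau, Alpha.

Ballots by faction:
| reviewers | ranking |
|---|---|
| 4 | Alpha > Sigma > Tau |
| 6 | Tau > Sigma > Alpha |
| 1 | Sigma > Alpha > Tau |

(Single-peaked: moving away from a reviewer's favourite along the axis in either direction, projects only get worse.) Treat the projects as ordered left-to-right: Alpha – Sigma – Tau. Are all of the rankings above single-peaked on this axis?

yes

Axis positions: Alpha=1, Sigma=2, Tau=3.
Faction 1 (peak Alpha at position 1): ranking walks positions 1-2-3, expanding outward from the peak — single-peaked.
Faction 2 (peak Tau at position 3): ranking walks positions 3-2-1, expanding outward from the peak — single-peaked.
Faction 3 (peak Sigma at position 2): ranking walks positions 2-1-3, expanding outward from the peak — single-peaked.
Every ranking is single-peaked on this axis.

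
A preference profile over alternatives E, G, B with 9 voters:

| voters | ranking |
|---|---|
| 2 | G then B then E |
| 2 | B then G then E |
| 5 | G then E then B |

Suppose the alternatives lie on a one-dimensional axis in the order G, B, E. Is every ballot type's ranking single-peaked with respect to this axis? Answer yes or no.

Axis positions: G=1, B=2, E=3.
Ballot type 1 (peak G at position 1): ranking walks positions 1-2-3, expanding outward from the peak — single-peaked.
Ballot type 2 (peak B at position 2): ranking walks positions 2-1-3, expanding outward from the peak — single-peaked.
Ballot type 3: ranking walks positions 1-3-2; E is ranked above B even though B lies between E and the peak G on the axis — preferences dip and rise again. Not single-peaked.
Ballot type 3 violates single-peakedness, so the profile is not single-peaked on this axis.

no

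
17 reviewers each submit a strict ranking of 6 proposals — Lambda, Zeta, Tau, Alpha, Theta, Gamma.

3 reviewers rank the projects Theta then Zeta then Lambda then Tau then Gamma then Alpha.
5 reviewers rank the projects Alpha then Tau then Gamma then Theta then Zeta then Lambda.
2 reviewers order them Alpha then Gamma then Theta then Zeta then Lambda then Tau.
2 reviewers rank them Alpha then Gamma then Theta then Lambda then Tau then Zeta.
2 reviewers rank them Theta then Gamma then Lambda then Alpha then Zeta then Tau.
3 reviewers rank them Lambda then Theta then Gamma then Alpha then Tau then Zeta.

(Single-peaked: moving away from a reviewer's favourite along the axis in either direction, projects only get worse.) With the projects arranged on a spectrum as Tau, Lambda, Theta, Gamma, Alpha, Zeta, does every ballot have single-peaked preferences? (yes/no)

Axis positions: Tau=1, Lambda=2, Theta=3, Gamma=4, Alpha=5, Zeta=6.
Cluster 1: ranking walks positions 3-6-2-1-4-5; Zeta is ranked above Gamma even though Gamma lies between Zeta and the peak Theta on the axis — preferences dip and rise again. Not single-peaked.
Cluster 2: ranking walks positions 5-1-4-3-6-2; Tau is ranked above Gamma even though Gamma lies between Tau and the peak Alpha on the axis — preferences dip and rise again. Not single-peaked.
Cluster 3 (peak Alpha at position 5): ranking walks positions 5-4-3-6-2-1, expanding outward from the peak — single-peaked.
Cluster 4 (peak Alpha at position 5): ranking walks positions 5-4-3-2-1-6, expanding outward from the peak — single-peaked.
Cluster 5 (peak Theta at position 3): ranking walks positions 3-4-2-5-6-1, expanding outward from the peak — single-peaked.
Cluster 6 (peak Lambda at position 2): ranking walks positions 2-3-4-5-1-6, expanding outward from the peak — single-peaked.
Cluster 1 violates single-peakedness, so the profile is not single-peaked on this axis.

no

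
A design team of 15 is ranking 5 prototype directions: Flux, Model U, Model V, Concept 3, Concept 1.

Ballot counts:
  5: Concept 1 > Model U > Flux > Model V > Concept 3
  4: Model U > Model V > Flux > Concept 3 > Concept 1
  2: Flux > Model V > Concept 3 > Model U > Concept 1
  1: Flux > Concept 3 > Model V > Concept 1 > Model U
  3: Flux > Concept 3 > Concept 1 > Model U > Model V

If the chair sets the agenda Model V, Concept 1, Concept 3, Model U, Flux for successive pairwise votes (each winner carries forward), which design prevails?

Model U

Round 1: Model V vs Concept 1 — 7–8, Concept 1 advances.
Round 2: Concept 1 vs Concept 3 — 5–10, Concept 3 advances.
Round 3: Concept 3 vs Model U — 6–9, Model U advances.
Round 4: Model U vs Flux — 9–6, Model U advances.
Model U survives the agenda.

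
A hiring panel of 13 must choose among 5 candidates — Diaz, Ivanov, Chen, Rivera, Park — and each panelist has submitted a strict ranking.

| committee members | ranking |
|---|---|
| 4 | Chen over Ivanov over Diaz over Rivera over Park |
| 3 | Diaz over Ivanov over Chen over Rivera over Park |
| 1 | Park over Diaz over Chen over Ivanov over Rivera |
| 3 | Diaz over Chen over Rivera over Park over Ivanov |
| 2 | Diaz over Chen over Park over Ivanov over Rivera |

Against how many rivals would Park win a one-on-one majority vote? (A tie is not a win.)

0

Park against each rival (13 committee members):
Park vs Diaz: Diaz, 12–1.
Park vs Ivanov: 6 to 7, Ivanov.
Park vs Chen: Chen, 12–1.
Park vs Rivera: 1+2 = 3 for Park, 10 for Rivera — Rivera by 10–3.
Park beats no one; loses to Diaz, Ivanov, Chen, Rivera — 0 pairwise wins.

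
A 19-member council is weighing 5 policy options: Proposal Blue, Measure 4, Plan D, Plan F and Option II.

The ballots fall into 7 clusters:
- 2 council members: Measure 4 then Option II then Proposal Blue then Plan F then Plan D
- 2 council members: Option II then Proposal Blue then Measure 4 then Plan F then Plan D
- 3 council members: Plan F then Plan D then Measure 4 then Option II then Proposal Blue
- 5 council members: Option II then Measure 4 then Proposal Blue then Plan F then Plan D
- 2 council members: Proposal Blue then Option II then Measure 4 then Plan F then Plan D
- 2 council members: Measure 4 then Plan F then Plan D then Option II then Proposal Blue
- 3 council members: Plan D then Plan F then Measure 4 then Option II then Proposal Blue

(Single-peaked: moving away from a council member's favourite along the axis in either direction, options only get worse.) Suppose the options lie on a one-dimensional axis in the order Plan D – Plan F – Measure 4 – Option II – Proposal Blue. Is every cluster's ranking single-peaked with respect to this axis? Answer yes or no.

Axis positions: Plan D=1, Plan F=2, Measure 4=3, Option II=4, Proposal Blue=5.
Cluster 1 (peak Measure 4 at position 3): ranking walks positions 3-4-5-2-1, expanding outward from the peak — single-peaked.
Cluster 2 (peak Option II at position 4): ranking walks positions 4-5-3-2-1, expanding outward from the peak — single-peaked.
Cluster 3 (peak Plan F at position 2): ranking walks positions 2-1-3-4-5, expanding outward from the peak — single-peaked.
Cluster 4 (peak Option II at position 4): ranking walks positions 4-3-5-2-1, expanding outward from the peak — single-peaked.
Cluster 5 (peak Proposal Blue at position 5): ranking walks positions 5-4-3-2-1, expanding outward from the peak — single-peaked.
Cluster 6 (peak Measure 4 at position 3): ranking walks positions 3-2-1-4-5, expanding outward from the peak — single-peaked.
Cluster 7 (peak Plan D at position 1): ranking walks positions 1-2-3-4-5, expanding outward from the peak — single-peaked.
Every ranking is single-peaked on this axis.

yes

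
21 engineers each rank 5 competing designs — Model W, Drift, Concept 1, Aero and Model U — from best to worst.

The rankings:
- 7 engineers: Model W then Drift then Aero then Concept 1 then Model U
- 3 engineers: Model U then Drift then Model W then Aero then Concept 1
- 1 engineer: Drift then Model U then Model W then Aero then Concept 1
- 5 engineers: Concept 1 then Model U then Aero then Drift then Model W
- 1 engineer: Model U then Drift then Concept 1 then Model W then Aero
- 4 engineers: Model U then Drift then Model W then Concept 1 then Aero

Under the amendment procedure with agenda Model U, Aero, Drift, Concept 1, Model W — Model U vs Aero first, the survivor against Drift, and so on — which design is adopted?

Model W

Round 1: Model U vs Aero — 14–7, Model U advances.
Round 2: Model U vs Drift — 13–8, Model U advances.
Round 3: Model U vs Concept 1 — 9–12, Concept 1 advances.
Round 4: Concept 1 vs Model W — 6–15, Model W advances.
The agenda winner is Model W.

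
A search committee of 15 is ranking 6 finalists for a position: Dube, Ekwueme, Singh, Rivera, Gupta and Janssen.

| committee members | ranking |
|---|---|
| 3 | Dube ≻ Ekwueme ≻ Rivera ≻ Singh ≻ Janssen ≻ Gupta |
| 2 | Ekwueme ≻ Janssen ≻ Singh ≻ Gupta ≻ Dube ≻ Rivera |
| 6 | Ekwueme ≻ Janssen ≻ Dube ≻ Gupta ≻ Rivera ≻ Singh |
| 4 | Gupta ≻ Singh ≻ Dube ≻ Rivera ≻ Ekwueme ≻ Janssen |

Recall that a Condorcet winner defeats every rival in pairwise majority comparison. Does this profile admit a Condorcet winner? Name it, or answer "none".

Head-to-head results (15 committee members):
Dube vs Ekwueme: 7 to 8, Ekwueme.
Dube vs Singh: Dube preferred on 3+6 = 9 ballots; Dube wins 9–6.
Dube vs Rivera: Dube is ranked higher on 3+2+6+4 = 15 ballots, Rivera on 0. Dube wins 15–0.
Dube vs Gupta: 9 to 6, Dube.
Dube vs Janssen: Dube preferred on 3+4 = 7 ballots; Janssen wins 8–7.
Ekwueme vs Singh: Ekwueme preferred on 3+2+6 = 11 ballots; Ekwueme wins 11–4.
Ekwueme vs Rivera: 3+2+6 = 11 for Ekwueme, 4 for Rivera — Ekwueme by 11–4.
Ekwueme vs Gupta: Ekwueme is ranked higher on 3+2+6 = 11 ballots, Gupta on 4. Ekwueme wins 11–4.
Ekwueme vs Janssen: 15 to 0, Ekwueme.
Singh vs Rivera: Singh preferred on 2+4 = 6 ballots; Rivera wins 9–6.
Singh vs Gupta: 3+2 = 5 for Singh, 10 for Gupta — Gupta by 10–5.
Singh vs Janssen: 7 to 8, Janssen.
Rivera vs Gupta: 3 to 12, Gupta.
Rivera vs Janssen: 3+4 = 7 for Rivera, 8 for Janssen — Janssen by 8–7.
Gupta vs Janssen: 4 for Gupta, 11 for Janssen — Janssen by 11–4.
Only Ekwueme has no losses; Ekwueme is the Condorcet winner.

Ekwueme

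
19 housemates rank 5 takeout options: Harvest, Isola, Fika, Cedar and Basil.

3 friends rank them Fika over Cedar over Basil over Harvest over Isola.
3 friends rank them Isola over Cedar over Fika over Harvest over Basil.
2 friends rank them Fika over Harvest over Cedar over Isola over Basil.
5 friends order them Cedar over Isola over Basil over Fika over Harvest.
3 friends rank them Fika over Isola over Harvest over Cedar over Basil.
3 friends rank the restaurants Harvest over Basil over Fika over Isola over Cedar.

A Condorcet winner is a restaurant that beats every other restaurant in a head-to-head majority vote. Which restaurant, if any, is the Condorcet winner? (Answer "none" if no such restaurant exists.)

Fika

Head-to-head results (19 friends):
Harvest vs Isola: Harvest preferred on 3+2+3 = 8 ballots; Isola wins 11–8.
Harvest vs Fika: Fika, 16–3.
Harvest vs Cedar: Cedar, 11–8.
Harvest–Basil: Harvest 11–8.
Isola vs Fika: Fika wins 11–8.
Isola–Cedar: Cedar 10–9.
Isola vs Basil: Isola, 13–6.
Fika vs Cedar: Fika preferred on 3+2+3+3 = 11 ballots; Fika wins 11–8.
Fika vs Basil: Fika, 11–8.
Cedar vs Basil: Cedar preferred on 3+3+2+5+3 = 16 ballots; Cedar wins 16–3.
Only Fika has no losses; Fika is the Condorcet winner.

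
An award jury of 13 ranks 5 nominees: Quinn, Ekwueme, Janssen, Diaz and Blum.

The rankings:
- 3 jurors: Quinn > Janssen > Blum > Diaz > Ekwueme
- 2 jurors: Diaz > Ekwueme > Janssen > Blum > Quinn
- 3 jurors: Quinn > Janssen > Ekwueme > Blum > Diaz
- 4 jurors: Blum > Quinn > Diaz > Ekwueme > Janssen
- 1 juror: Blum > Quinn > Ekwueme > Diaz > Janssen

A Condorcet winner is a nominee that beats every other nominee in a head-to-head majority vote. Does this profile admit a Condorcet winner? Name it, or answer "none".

Check each pair by majority over 13 ballots:
Quinn vs Ekwueme: Quinn wins 11–2.
Quinn–Janssen: Quinn 11–2.
Quinn vs Diaz: Quinn, 11–2.
Quinn vs Blum: Blum wins 7–6.
Ekwueme vs Janssen: Ekwueme, 7–6.
Ekwueme vs Diaz: Diaz wins 9–4.
Ekwueme vs Blum: Blum wins 8–5.
Janssen vs Diaz: Diaz, 7–6.
Janssen–Blum: Janssen 8–5.
Diaz–Blum: Blum 11–2.
Every nominee loses at least once (Quinn loses to Blum; Ekwueme loses to Quinn; Janssen loses to Quinn; Diaz loses to Quinn; Blum loses to Janssen). The majority relation contains the cycle Quinn > Janssen > Blum > Quinn, so there is no Condorcet winner.

none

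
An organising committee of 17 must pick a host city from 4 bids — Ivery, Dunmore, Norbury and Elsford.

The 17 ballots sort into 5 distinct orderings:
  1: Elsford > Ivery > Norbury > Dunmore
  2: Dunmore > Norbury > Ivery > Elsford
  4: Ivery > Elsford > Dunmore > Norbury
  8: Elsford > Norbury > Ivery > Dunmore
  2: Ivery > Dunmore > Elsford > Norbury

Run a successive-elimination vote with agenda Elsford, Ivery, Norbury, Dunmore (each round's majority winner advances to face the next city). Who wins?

Elsford

Round 1: Elsford vs Ivery — 9–8, Elsford advances.
Round 2: Elsford vs Norbury — 15–2, Elsford advances.
Round 3: Elsford vs Dunmore — 13–4, Elsford advances.
Elsford survives the agenda.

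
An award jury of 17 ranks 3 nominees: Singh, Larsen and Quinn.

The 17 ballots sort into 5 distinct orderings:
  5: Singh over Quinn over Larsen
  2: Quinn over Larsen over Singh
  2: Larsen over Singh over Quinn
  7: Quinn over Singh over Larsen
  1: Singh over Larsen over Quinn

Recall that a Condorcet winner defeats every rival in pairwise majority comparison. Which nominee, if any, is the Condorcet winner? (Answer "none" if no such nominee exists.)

Quinn

Head-to-head results (17 jurors):
Singh vs Larsen: Singh, 13–4.
Singh vs Quinn: 8 to 9, Quinn.
Larsen vs Quinn: Larsen preferred on 2+1 = 3 ballots; Quinn wins 14–3.
Quinn beats each of Singh, Larsen — Quinn is the Condorcet winner.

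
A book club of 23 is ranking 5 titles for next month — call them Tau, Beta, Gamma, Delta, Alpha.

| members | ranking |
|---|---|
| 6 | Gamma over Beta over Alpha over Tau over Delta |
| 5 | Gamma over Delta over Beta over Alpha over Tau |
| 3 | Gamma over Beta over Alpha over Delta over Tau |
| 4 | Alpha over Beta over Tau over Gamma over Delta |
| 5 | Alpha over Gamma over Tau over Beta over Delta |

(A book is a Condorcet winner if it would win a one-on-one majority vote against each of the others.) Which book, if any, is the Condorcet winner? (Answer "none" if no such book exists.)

Gamma

Pairwise majorities:
Tau vs Beta: Beta wins 18–5.
Tau–Gamma: Gamma 19–4.
Tau–Delta: Tau 15–8.
Tau vs Alpha: Alpha wins 23–0.
Beta–Gamma: Gamma 19–4.
Beta vs Delta: Beta wins 18–5.
Beta vs Alpha: Beta wins 14–9.
Gamma–Delta: Gamma 23–0.
Gamma vs Alpha: Gamma, 14–9.
Delta vs Alpha: Alpha wins 18–5.
Gamma beats each of Tau, Beta, Delta, Alpha — Gamma is the Condorcet winner.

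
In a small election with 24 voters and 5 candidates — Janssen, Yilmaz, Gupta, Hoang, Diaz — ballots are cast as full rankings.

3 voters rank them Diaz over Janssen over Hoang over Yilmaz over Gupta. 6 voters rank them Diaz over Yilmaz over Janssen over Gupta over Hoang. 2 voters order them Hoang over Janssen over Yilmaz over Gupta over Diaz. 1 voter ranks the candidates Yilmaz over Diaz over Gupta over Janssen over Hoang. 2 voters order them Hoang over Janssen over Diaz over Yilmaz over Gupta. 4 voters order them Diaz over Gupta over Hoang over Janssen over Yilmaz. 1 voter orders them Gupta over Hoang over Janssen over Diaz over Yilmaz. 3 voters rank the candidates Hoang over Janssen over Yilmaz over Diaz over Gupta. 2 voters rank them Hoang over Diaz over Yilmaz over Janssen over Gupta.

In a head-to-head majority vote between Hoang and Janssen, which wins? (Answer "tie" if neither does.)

Hoang

Ballots ranking Hoang above Janssen: 2 + 2 + 4 + 1 + 3 + 2 = 14.
Ballots ranking Janssen above Hoang: 24 − 14 = 10.
Hoang wins the head-to-head 14–10.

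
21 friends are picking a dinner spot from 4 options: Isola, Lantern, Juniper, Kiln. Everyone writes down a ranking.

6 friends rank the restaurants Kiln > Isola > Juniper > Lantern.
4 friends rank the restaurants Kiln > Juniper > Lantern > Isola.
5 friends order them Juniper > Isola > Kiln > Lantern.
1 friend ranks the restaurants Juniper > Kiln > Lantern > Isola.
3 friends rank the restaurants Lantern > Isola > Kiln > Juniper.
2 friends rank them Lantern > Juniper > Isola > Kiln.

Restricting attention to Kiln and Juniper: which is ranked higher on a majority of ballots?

Ballots ranking Kiln above Juniper: 6 + 4 + 3 = 13.
Ballots ranking Juniper above Kiln: 21 − 13 = 8.
Kiln wins the head-to-head 13–8.

Kiln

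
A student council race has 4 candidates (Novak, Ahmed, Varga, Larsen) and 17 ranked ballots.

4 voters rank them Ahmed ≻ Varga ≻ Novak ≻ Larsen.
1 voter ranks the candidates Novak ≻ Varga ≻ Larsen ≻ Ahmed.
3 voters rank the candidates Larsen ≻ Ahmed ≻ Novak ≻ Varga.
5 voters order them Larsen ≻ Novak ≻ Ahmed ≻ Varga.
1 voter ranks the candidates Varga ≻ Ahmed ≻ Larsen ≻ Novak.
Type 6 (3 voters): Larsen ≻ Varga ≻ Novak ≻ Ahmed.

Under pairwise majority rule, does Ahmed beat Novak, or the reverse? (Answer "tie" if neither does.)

Ballots ranking Ahmed above Novak: 4 + 3 + 1 = 8.
Ballots ranking Novak above Ahmed: 17 − 8 = 9.
Novak wins the head-to-head 9–8.

Novak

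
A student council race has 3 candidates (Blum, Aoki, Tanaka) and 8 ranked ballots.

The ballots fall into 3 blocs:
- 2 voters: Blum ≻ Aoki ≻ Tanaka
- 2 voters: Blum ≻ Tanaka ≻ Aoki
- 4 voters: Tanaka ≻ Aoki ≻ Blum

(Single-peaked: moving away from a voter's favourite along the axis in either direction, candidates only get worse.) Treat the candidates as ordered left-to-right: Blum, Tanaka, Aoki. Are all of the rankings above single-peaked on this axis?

Axis positions: Blum=1, Tanaka=2, Aoki=3.
Bloc 1: ranking walks positions 1-3-2; Aoki is ranked above Tanaka even though Tanaka lies between Aoki and the peak Blum on the axis — preferences dip and rise again. Not single-peaked.
Bloc 2 (peak Blum at position 1): ranking walks positions 1-2-3, expanding outward from the peak — single-peaked.
Bloc 3 (peak Tanaka at position 2): ranking walks positions 2-3-1, expanding outward from the peak — single-peaked.
Bloc 1 violates single-peakedness, so the profile is not single-peaked on this axis.

no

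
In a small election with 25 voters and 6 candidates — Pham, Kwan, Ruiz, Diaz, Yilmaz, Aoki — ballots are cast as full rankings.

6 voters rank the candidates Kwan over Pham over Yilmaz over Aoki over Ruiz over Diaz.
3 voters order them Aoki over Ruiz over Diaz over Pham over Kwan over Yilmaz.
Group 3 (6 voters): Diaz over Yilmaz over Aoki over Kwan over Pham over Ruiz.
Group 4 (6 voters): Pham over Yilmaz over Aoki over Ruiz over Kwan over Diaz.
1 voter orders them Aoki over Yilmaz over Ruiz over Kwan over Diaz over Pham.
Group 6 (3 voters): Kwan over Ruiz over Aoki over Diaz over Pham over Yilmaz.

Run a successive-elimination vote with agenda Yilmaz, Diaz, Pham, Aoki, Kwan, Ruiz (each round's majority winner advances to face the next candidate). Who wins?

Aoki

Round 1: Yilmaz vs Diaz — 13–12, Yilmaz advances.
Round 2: Yilmaz vs Pham — 7–18, Pham advances.
Round 3: Pham vs Aoki — 12–13, Aoki advances.
Round 4: Aoki vs Kwan — 16–9, Aoki advances.
Round 5: Aoki vs Ruiz — 22–3, Aoki advances.
The agenda winner is Aoki.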